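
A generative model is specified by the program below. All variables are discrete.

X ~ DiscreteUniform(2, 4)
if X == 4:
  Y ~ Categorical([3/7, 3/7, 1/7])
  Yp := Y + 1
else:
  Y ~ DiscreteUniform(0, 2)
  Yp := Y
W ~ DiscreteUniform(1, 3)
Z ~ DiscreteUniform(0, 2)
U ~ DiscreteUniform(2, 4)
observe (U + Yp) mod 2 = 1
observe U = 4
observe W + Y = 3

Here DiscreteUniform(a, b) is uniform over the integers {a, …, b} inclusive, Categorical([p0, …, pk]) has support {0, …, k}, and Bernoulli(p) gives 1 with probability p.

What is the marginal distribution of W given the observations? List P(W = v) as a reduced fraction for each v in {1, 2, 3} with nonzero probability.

P(W=1) = 3/26, P(W=2) = 7/13, P(W=3) = 9/26

Enumerate traces; 12 have nonzero weight after conditioning:
  (X=2, Y=1, W=2, Z=0, U=4) weight 1/243
  (X=2, Y=1, W=2, Z=1, U=4) weight 1/243
  (X=2, Y=1, W=2, Z=2, U=4) weight 1/243
  (X=3, Y=1, W=2, Z=0, U=4) weight 1/243
  (X=3, Y=1, W=2, Z=1, U=4) weight 1/243
  (X=3, Y=1, W=2, Z=2, U=4) weight 1/243
  (X=4, Y=0, W=3, Z=0, U=4) weight 1/189
  (X=4, Y=0, W=3, Z=1, U=4) weight 1/189
  (X=4, Y=2, W=1, Z=0, U=4) weight 1/567
  … 3 more
Group by W:
  weight(W=1) = 1/189
  weight(W=2) = 2/81
  weight(W=3) = 1/63
Total weight = 1/189 + 2/81 + 1/63 = 26/567
P(W=1 | obs) = 1/189 / 26/567 = 3/26
P(W=2 | obs) = 2/81 / 26/567 = 7/13
P(W=3 | obs) = 1/63 / 26/567 = 9/26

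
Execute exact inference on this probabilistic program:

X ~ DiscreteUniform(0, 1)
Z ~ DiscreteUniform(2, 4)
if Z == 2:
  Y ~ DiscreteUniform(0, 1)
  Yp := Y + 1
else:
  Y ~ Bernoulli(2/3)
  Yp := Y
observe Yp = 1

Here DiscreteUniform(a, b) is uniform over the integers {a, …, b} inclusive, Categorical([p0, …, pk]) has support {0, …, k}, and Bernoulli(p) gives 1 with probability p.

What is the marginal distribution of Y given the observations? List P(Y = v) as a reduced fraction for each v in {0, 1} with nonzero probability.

P(Y=0) = 3/11, P(Y=1) = 8/11

Enumerate traces; 6 have nonzero weight after conditioning:
  (X=0, Z=2, Y=0) weight 1/12
  (X=0, Z=3, Y=1) weight 1/9
  (X=0, Z=4, Y=1) weight 1/9
  (X=1, Z=2, Y=0) weight 1/12
  (X=1, Z=3, Y=1) weight 1/9
  (X=1, Z=4, Y=1) weight 1/9
Group by Y:
  weight(Y=0) = 1/6
  weight(Y=1) = 4/9
Total weight = 1/6 + 4/9 = 11/18
P(Y=0 | obs) = 1/6 / 11/18 = 3/11
P(Y=1 | obs) = 4/9 / 11/18 = 8/11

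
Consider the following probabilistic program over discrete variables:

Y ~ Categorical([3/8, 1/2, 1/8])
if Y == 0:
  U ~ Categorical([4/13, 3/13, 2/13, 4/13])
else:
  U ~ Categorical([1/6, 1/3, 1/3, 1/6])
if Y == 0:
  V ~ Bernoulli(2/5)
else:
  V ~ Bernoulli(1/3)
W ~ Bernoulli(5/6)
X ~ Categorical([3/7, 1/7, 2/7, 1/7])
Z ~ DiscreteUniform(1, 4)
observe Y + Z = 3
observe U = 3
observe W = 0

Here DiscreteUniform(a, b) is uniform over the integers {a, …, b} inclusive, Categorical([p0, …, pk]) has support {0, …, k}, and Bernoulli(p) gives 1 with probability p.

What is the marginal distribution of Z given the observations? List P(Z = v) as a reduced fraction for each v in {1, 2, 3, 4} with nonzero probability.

Enumerate traces; 24 have nonzero weight after conditioning:
  (Y=0, U=3, V=0, W=0, X=0, Z=3) weight 9/7280
  (Y=0, U=3, V=0, W=0, X=1, Z=3) weight 3/7280
  (Y=0, U=3, V=0, W=0, X=2, Z=3) weight 3/3640
  (Y=0, U=3, V=0, W=0, X=3, Z=3) weight 3/7280
  (Y=0, U=3, V=1, W=0, X=0, Z=3) weight 3/3640
  (Y=0, U=3, V=1, W=0, X=1, Z=3) weight 1/3640
  (Y=0, U=3, V=1, W=0, X=2, Z=3) weight 1/1820
  (Y=0, U=3, V=1, W=0, X=3, Z=3) weight 1/3640
  (Y=1, U=3, V=0, W=0, X=0, Z=2) weight 1/1008
  (Y=2, U=3, V=0, W=0, X=0, Z=1) weight 1/4032
  … 14 more
Group by Z:
  weight(Z=1) = 1/1152
  weight(Z=2) = 1/288
  weight(Z=3) = 1/208
Total weight = 1/1152 + 1/288 + 1/208 = 137/14976
P(Z=1 | obs) = 1/1152 / 137/14976 = 13/137
P(Z=2 | obs) = 1/288 / 137/14976 = 52/137
P(Z=3 | obs) = 1/208 / 137/14976 = 72/137

P(Z=1) = 13/137, P(Z=2) = 52/137, P(Z=3) = 72/137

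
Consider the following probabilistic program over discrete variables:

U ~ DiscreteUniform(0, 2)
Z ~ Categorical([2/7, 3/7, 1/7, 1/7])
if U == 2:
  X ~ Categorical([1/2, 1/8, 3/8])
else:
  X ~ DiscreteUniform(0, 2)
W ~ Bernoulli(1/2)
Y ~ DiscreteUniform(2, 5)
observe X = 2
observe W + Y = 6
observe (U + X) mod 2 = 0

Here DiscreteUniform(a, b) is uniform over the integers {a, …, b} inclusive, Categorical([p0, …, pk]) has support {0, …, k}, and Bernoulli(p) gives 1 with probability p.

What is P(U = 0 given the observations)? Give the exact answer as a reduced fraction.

P(U = 0 | obs) = 8/17

Enumerate traces; 8 have nonzero weight after conditioning:
  (U=0, Z=0, X=2, W=1, Y=5) weight 1/252
  (U=0, Z=1, X=2, W=1, Y=5) weight 1/168
  (U=0, Z=2, X=2, W=1, Y=5) weight 1/504
  (U=0, Z=3, X=2, W=1, Y=5) weight 1/504
  (U=2, Z=0, X=2, W=1, Y=5) weight 1/224
  (U=2, Z=1, X=2, W=1, Y=5) weight 3/448
  (U=2, Z=2, X=2, W=1, Y=5) weight 1/448
  (U=2, Z=3, X=2, W=1, Y=5) weight 1/448
Group by U:
  weight(U=0) = 1/72
  weight(U=2) = 1/64
Total weight = 1/72 + 1/64 = 17/576
P(U=0 | obs) = 1/72 / 17/576 = 8/17
P(U=2 | obs) = 1/64 / 17/576 = 9/17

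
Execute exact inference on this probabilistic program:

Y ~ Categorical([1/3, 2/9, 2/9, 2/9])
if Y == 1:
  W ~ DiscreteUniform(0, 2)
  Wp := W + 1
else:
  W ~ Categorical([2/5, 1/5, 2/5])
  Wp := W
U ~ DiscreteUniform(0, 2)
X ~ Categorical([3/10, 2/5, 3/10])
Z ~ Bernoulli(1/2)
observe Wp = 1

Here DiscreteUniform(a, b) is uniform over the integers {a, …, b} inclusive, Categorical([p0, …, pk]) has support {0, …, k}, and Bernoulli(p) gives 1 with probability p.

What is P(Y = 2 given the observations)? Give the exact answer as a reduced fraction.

Enumerate traces; 72 have nonzero weight after conditioning:
  (Y=0, W=1, U=0, X=0, Z=0) weight 1/300
  (Y=0, W=1, U=0, X=0, Z=1) weight 1/300
  (Y=0, W=1, U=0, X=1, Z=0) weight 1/225
  (Y=0, W=1, U=0, X=1, Z=1) weight 1/225
  (Y=0, W=1, U=0, X=2, Z=0) weight 1/300
  (Y=0, W=1, U=0, X=2, Z=1) weight 1/300
  (Y=0, W=1, U=1, X=0, Z=0) weight 1/300
  (Y=0, W=1, U=1, X=0, Z=1) weight 1/300
  (Y=1, W=0, U=0, X=0, Z=0) weight 1/270
  (Y=2, W=1, U=0, X=0, Z=0) weight 1/450
  … 62 more
Group by Y:
  weight(Y=0) = 1/15
  weight(Y=1) = 2/27
  weight(Y=2) = 2/45
  weight(Y=3) = 2/45
Total weight = 1/15 + 2/27 + 2/45 + 2/45 = 31/135
P(Y=0 | obs) = 1/15 / 31/135 = 9/31
P(Y=1 | obs) = 2/27 / 31/135 = 10/31
P(Y=2 | obs) = 2/45 / 31/135 = 6/31
P(Y=3 | obs) = 2/45 / 31/135 = 6/31

P(Y = 2 | obs) = 6/31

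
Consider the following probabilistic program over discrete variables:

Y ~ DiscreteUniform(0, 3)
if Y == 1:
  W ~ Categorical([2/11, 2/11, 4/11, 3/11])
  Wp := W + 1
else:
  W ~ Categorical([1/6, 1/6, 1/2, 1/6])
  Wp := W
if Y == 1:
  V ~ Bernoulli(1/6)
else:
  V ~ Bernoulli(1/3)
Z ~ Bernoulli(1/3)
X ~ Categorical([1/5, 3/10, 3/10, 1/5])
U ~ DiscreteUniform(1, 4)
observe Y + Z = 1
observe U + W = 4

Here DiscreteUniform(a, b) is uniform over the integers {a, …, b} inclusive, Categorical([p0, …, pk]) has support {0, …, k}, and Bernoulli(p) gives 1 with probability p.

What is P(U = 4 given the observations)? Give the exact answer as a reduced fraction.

P(U = 4 | obs) = 35/198

Enumerate traces; 64 have nonzero weight after conditioning:
  (Y=0, W=0, V=0, Z=1, X=0, U=4) weight 1/2160
  (Y=0, W=0, V=0, Z=1, X=1, U=4) weight 1/1440
  (Y=0, W=0, V=0, Z=1, X=2, U=4) weight 1/1440
  (Y=0, W=0, V=0, Z=1, X=3, U=4) weight 1/2160
  (Y=0, W=0, V=1, Z=1, X=0, U=4) weight 1/4320
  (Y=0, W=0, V=1, Z=1, X=1, U=4) weight 1/2880
  (Y=0, W=0, V=1, Z=1, X=2, U=4) weight 1/2880
  (Y=0, W=0, V=1, Z=1, X=3, U=4) weight 1/4320
  (Y=0, W=1, V=0, Z=1, X=0, U=3) weight 1/2160
  (Y=0, W=2, V=0, Z=1, X=0, U=2) weight 1/720
  … 54 more
Group by U:
  weight(U=1) = 47/3168
  weight(U=2) = 9/352
  weight(U=3) = 35/3168
  weight(U=4) = 35/3168
Total weight = 47/3168 + 9/352 + 35/3168 + 35/3168 = 1/16
P(U=1 | obs) = 47/3168 / 1/16 = 47/198
P(U=2 | obs) = 9/352 / 1/16 = 9/22
P(U=3 | obs) = 35/3168 / 1/16 = 35/198
P(U=4 | obs) = 35/3168 / 1/16 = 35/198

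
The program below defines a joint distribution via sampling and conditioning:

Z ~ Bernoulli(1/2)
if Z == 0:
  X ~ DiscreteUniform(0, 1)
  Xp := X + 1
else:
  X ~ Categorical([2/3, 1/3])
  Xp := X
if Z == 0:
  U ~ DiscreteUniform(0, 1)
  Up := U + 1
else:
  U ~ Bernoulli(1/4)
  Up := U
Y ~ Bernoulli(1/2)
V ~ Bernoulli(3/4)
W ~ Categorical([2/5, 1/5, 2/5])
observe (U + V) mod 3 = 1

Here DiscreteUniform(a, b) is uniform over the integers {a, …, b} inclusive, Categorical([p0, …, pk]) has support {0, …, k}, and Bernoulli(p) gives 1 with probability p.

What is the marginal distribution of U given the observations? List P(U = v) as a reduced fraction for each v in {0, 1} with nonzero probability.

Enumerate traces; 48 have nonzero weight after conditioning:
  (Z=0, X=0, U=0, Y=0, V=1, W=0) weight 3/160
  (Z=0, X=0, U=0, Y=0, V=1, W=1) weight 3/320
  (Z=0, X=0, U=0, Y=0, V=1, W=2) weight 3/160
  (Z=0, X=0, U=0, Y=1, V=1, W=0) weight 3/160
  (Z=0, X=0, U=0, Y=1, V=1, W=1) weight 3/320
  (Z=0, X=0, U=0, Y=1, V=1, W=2) weight 3/160
  (Z=0, X=0, U=1, Y=0, V=0, W=0) weight 1/160
  (Z=0, X=0, U=1, Y=0, V=0, W=1) weight 1/320
  … 40 more
Group by U:
  weight(U=0) = 15/32
  weight(U=1) = 3/32
Total weight = 15/32 + 3/32 = 9/16
P(U=0 | obs) = 15/32 / 9/16 = 5/6
P(U=1 | obs) = 3/32 / 9/16 = 1/6

P(U=0) = 5/6, P(U=1) = 1/6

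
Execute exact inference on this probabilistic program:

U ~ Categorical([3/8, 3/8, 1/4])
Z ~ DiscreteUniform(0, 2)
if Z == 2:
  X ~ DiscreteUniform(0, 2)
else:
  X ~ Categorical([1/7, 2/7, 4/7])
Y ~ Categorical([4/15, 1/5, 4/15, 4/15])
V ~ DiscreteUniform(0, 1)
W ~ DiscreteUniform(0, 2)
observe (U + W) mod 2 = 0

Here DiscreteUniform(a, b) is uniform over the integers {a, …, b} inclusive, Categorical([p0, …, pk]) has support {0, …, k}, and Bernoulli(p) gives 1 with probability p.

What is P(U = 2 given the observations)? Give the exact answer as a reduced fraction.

Enumerate traces; 360 have nonzero weight after conditioning:
  (U=0, Z=0, X=0, Y=0, V=0, W=0) weight 1/1260
  (U=0, Z=0, X=0, Y=0, V=0, W=2) weight 1/1260
  (U=0, Z=0, X=0, Y=0, V=1, W=0) weight 1/1260
  (U=0, Z=0, X=0, Y=0, V=1, W=2) weight 1/1260
  (U=0, Z=0, X=0, Y=1, V=0, W=0) weight 1/1680
  (U=0, Z=0, X=0, Y=1, V=0, W=2) weight 1/1680
  (U=0, Z=0, X=0, Y=1, V=1, W=0) weight 1/1680
  (U=0, Z=0, X=0, Y=1, V=1, W=2) weight 1/1680
  (U=1, Z=0, X=0, Y=0, V=0, W=1) weight 1/1260
  (U=2, Z=0, X=0, Y=0, V=0, W=0) weight 1/1890
  … 350 more
Group by U:
  weight(U=0) = 1/4
  weight(U=1) = 1/8
  weight(U=2) = 1/6
Total weight = 1/4 + 1/8 + 1/6 = 13/24
P(U=0 | obs) = 1/4 / 13/24 = 6/13
P(U=1 | obs) = 1/8 / 13/24 = 3/13
P(U=2 | obs) = 1/6 / 13/24 = 4/13

P(U = 2 | obs) = 4/13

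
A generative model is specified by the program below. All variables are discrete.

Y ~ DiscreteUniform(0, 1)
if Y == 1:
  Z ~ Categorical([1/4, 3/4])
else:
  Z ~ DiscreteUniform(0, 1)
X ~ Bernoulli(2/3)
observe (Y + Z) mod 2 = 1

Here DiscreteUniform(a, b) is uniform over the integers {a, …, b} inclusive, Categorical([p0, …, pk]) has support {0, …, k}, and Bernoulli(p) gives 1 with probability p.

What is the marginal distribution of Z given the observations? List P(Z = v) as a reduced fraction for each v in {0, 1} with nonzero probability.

P(Z=0) = 1/3, P(Z=1) = 2/3

Enumerate traces; 4 have nonzero weight after conditioning:
  (Y=0, Z=1, X=0) weight 1/12
  (Y=0, Z=1, X=1) weight 1/6
  (Y=1, Z=0, X=0) weight 1/24
  (Y=1, Z=0, X=1) weight 1/12
Group by Z:
  weight(Z=0) = 1/8
  weight(Z=1) = 1/4
Total weight = 1/8 + 1/4 = 3/8
P(Z=0 | obs) = 1/8 / 3/8 = 1/3
P(Z=1 | obs) = 1/4 / 3/8 = 2/3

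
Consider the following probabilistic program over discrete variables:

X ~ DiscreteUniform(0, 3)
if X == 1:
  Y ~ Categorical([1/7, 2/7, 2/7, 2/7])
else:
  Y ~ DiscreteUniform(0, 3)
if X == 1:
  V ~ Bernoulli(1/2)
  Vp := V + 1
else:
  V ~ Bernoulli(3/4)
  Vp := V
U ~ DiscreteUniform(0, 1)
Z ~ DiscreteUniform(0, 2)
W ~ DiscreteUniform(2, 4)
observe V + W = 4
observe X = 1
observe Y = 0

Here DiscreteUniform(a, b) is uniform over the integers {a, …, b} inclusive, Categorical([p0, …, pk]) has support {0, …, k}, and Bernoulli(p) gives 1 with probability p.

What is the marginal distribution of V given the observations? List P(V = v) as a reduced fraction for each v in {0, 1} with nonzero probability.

P(V=0) = 1/2, P(V=1) = 1/2

Enumerate traces; 12 have nonzero weight after conditioning:
  (X=1, Y=0, V=0, U=0, Z=0, W=4) weight 1/1008
  (X=1, Y=0, V=0, U=0, Z=1, W=4) weight 1/1008
  (X=1, Y=0, V=0, U=0, Z=2, W=4) weight 1/1008
  (X=1, Y=0, V=0, U=1, Z=0, W=4) weight 1/1008
  (X=1, Y=0, V=0, U=1, Z=1, W=4) weight 1/1008
  (X=1, Y=0, V=0, U=1, Z=2, W=4) weight 1/1008
  (X=1, Y=0, V=1, U=0, Z=0, W=3) weight 1/1008
  (X=1, Y=0, V=1, U=0, Z=1, W=3) weight 1/1008
  … 4 more
Group by V:
  weight(V=0) = 1/168
  weight(V=1) = 1/168
Total weight = 1/168 + 1/168 = 1/84
P(V=0 | obs) = 1/168 / 1/84 = 1/2
P(V=1 | obs) = 1/168 / 1/84 = 1/2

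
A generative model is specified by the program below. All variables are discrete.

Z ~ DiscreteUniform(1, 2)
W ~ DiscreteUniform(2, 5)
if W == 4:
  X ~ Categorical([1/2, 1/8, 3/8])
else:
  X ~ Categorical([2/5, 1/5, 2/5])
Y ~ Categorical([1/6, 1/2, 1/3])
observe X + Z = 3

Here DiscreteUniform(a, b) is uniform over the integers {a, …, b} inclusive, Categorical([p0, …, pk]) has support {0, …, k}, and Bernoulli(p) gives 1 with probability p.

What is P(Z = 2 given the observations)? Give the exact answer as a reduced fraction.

Enumerate traces; 24 have nonzero weight after conditioning:
  (Z=1, W=2, X=2, Y=0) weight 1/120
  (Z=1, W=2, X=2, Y=1) weight 1/40
  (Z=1, W=2, X=2, Y=2) weight 1/60
  (Z=1, W=3, X=2, Y=0) weight 1/120
  (Z=1, W=3, X=2, Y=1) weight 1/40
  (Z=1, W=3, X=2, Y=2) weight 1/60
  (Z=1, W=4, X=2, Y=0) weight 1/128
  (Z=1, W=4, X=2, Y=1) weight 3/128
  (Z=2, W=2, X=1, Y=0) weight 1/240
  … 15 more
Group by Z:
  weight(Z=1) = 63/320
  weight(Z=2) = 29/320
Total weight = 63/320 + 29/320 = 23/80
P(Z=1 | obs) = 63/320 / 23/80 = 63/92
P(Z=2 | obs) = 29/320 / 23/80 = 29/92

P(Z = 2 | obs) = 29/92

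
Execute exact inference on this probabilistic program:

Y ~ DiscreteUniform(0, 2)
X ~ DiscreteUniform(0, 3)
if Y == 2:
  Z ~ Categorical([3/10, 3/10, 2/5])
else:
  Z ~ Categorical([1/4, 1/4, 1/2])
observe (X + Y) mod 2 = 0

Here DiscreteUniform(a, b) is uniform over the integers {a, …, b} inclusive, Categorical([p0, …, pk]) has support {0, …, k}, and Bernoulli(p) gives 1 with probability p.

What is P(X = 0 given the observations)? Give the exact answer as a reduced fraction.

Enumerate traces; 18 have nonzero weight after conditioning:
  (Y=0, X=0, Z=0) weight 1/48
  (Y=0, X=0, Z=1) weight 1/48
  (Y=0, X=0, Z=2) weight 1/24
  (Y=0, X=2, Z=0) weight 1/48
  (Y=0, X=2, Z=1) weight 1/48
  (Y=0, X=2, Z=2) weight 1/24
  (Y=1, X=1, Z=0) weight 1/48
  (Y=1, X=1, Z=1) weight 1/48
  (Y=1, X=3, Z=0) weight 1/48
  … 9 more
Group by X:
  weight(X=0) = 1/6
  weight(X=1) = 1/12
  weight(X=2) = 1/6
  weight(X=3) = 1/12
Total weight = 1/6 + 1/12 + 1/6 + 1/12 = 1/2
P(X=0 | obs) = 1/6 / 1/2 = 1/3
P(X=1 | obs) = 1/12 / 1/2 = 1/6
P(X=2 | obs) = 1/6 / 1/2 = 1/3
P(X=3 | obs) = 1/12 / 1/2 = 1/6

P(X = 0 | obs) = 1/3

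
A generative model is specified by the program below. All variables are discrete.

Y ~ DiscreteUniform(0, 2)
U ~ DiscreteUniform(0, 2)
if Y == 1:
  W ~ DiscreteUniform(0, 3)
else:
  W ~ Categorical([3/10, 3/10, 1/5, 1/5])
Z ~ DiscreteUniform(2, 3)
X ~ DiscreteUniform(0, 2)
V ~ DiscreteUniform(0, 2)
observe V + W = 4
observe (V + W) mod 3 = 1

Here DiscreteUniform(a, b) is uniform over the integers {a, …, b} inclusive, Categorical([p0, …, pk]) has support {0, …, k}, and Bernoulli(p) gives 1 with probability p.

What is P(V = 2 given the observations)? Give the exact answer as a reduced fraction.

P(V = 2 | obs) = 1/2

Enumerate traces; 108 have nonzero weight after conditioning:
  (Y=0, U=0, W=2, Z=2, X=0, V=2) weight 1/810
  (Y=0, U=0, W=2, Z=2, X=1, V=2) weight 1/810
  (Y=0, U=0, W=2, Z=2, X=2, V=2) weight 1/810
  (Y=0, U=0, W=2, Z=3, X=0, V=2) weight 1/810
  (Y=0, U=0, W=2, Z=3, X=1, V=2) weight 1/810
  (Y=0, U=0, W=2, Z=3, X=2, V=2) weight 1/810
  (Y=0, U=0, W=3, Z=2, X=0, V=1) weight 1/810
  (Y=0, U=0, W=3, Z=2, X=1, V=1) weight 1/810
  … 100 more
Group by V:
  weight(V=1) = 13/180
  weight(V=2) = 13/180
Total weight = 13/180 + 13/180 = 13/90
P(V=1 | obs) = 13/180 / 13/90 = 1/2
P(V=2 | obs) = 13/180 / 13/90 = 1/2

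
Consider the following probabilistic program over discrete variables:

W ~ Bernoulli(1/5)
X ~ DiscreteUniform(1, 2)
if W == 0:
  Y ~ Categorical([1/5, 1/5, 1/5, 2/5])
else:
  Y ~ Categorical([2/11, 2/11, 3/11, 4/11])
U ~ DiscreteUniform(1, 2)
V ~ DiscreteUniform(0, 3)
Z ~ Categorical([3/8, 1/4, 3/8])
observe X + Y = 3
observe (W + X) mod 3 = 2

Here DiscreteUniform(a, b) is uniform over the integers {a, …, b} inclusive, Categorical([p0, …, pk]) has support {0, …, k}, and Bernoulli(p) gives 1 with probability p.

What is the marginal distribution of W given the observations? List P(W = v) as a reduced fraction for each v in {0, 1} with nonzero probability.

Enumerate traces; 48 have nonzero weight after conditioning:
  (W=0, X=2, Y=1, U=1, V=0, Z=0) weight 3/800
  (W=0, X=2, Y=1, U=1, V=0, Z=1) weight 1/400
  (W=0, X=2, Y=1, U=1, V=0, Z=2) weight 3/800
  (W=0, X=2, Y=1, U=1, V=1, Z=0) weight 3/800
  (W=0, X=2, Y=1, U=1, V=1, Z=1) weight 1/400
  (W=0, X=2, Y=1, U=1, V=1, Z=2) weight 3/800
  (W=0, X=2, Y=1, U=1, V=2, Z=0) weight 3/800
  (W=0, X=2, Y=1, U=1, V=2, Z=1) weight 1/400
  (W=1, X=1, Y=2, U=1, V=0, Z=0) weight 9/7040
  … 39 more
Group by W:
  weight(W=0) = 2/25
  weight(W=1) = 3/110
Total weight = 2/25 + 3/110 = 59/550
P(W=0 | obs) = 2/25 / 59/550 = 44/59
P(W=1 | obs) = 3/110 / 59/550 = 15/59

P(W=0) = 44/59, P(W=1) = 15/59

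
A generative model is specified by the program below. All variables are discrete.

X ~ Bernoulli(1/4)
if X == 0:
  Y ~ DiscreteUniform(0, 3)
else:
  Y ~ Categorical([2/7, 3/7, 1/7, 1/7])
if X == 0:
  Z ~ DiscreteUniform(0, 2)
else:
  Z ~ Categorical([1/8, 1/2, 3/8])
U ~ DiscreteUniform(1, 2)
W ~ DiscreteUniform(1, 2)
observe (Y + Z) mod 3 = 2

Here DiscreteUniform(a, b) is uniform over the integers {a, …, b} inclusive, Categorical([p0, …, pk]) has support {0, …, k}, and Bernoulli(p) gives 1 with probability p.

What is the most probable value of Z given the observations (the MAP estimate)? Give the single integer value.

Enumerate traces; 32 have nonzero weight after conditioning:
  (X=0, Y=0, Z=2, U=1, W=1) weight 1/64
  (X=0, Y=0, Z=2, U=1, W=2) weight 1/64
  (X=0, Y=0, Z=2, U=2, W=1) weight 1/64
  (X=0, Y=0, Z=2, U=2, W=2) weight 1/64
  (X=0, Y=1, Z=1, U=1, W=1) weight 1/64
  (X=0, Y=1, Z=1, U=1, W=2) weight 1/64
  (X=0, Y=1, Z=1, U=2, W=1) weight 1/64
  (X=0, Y=1, Z=1, U=2, W=2) weight 1/64
  (X=0, Y=2, Z=0, U=1, W=1) weight 1/64
  … 23 more
Group by Z:
  weight(Z=0) = 15/224
  weight(Z=1) = 13/112
  weight(Z=2) = 37/224
Total weight = 15/224 + 13/112 + 37/224 = 39/112
P(Z=0 | obs) = 15/224 / 39/112 = 5/26
P(Z=1 | obs) = 13/112 / 39/112 = 1/3
P(Z=2 | obs) = 37/224 / 39/112 = 37/78
argmax = 2

argmax_v P(Z = v | obs) = 2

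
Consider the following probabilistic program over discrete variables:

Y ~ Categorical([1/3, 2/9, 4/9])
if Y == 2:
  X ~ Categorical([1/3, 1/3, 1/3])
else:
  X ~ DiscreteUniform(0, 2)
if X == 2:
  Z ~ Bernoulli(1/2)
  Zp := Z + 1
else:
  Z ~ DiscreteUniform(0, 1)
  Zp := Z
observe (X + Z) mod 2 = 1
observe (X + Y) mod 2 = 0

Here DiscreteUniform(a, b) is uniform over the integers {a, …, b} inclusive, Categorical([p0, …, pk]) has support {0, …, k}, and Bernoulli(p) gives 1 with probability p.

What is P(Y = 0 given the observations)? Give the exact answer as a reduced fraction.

Enumerate traces; 5 have nonzero weight after conditioning:
  (Y=0, X=0, Z=1) weight 1/18
  (Y=0, X=2, Z=1) weight 1/18
  (Y=1, X=1, Z=0) weight 1/27
  (Y=2, X=0, Z=1) weight 2/27
  (Y=2, X=2, Z=1) weight 2/27
Group by Y:
  weight(Y=0) = 1/9
  weight(Y=1) = 1/27
  weight(Y=2) = 4/27
Total weight = 1/9 + 1/27 + 4/27 = 8/27
P(Y=0 | obs) = 1/9 / 8/27 = 3/8
P(Y=1 | obs) = 1/27 / 8/27 = 1/8
P(Y=2 | obs) = 4/27 / 8/27 = 1/2

P(Y = 0 | obs) = 3/8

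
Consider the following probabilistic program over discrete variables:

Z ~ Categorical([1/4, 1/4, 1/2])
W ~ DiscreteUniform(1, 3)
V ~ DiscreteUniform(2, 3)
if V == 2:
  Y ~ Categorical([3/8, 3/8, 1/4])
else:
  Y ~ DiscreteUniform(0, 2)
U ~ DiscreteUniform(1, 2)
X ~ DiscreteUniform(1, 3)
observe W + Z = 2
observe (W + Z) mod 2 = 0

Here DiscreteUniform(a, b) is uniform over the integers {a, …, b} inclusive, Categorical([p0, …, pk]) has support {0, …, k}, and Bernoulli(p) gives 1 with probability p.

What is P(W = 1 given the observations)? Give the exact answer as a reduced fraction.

Enumerate traces; 72 have nonzero weight after conditioning:
  (Z=0, W=2, V=2, Y=0, U=1, X=1) weight 1/384
  (Z=0, W=2, V=2, Y=0, U=1, X=2) weight 1/384
  (Z=0, W=2, V=2, Y=0, U=1, X=3) weight 1/384
  (Z=0, W=2, V=2, Y=0, U=2, X=1) weight 1/384
  (Z=0, W=2, V=2, Y=0, U=2, X=2) weight 1/384
  (Z=0, W=2, V=2, Y=0, U=2, X=3) weight 1/384
  (Z=0, W=2, V=2, Y=1, U=1, X=1) weight 1/384
  (Z=0, W=2, V=2, Y=1, U=1, X=2) weight 1/384
  (Z=1, W=1, V=2, Y=0, U=1, X=1) weight 1/384
  … 63 more
Group by W:
  weight(W=1) = 1/12
  weight(W=2) = 1/12
Total weight = 1/12 + 1/12 = 1/6
P(W=1 | obs) = 1/12 / 1/6 = 1/2
P(W=2 | obs) = 1/12 / 1/6 = 1/2

P(W = 1 | obs) = 1/2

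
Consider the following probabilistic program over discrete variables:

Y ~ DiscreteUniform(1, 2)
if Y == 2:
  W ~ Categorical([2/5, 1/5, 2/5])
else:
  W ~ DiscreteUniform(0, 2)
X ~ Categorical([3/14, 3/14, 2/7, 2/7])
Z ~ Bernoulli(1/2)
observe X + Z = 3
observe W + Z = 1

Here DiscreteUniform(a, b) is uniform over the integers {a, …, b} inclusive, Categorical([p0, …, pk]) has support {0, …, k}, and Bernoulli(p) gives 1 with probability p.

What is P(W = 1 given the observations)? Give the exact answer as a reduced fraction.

Enumerate traces; 4 have nonzero weight after conditioning:
  (Y=1, W=0, X=2, Z=1) weight 1/42
  (Y=1, W=1, X=3, Z=0) weight 1/42
  (Y=2, W=0, X=2, Z=1) weight 1/35
  (Y=2, W=1, X=3, Z=0) weight 1/70
Group by W:
  weight(W=0) = 11/210
  weight(W=1) = 4/105
Total weight = 11/210 + 4/105 = 19/210
P(W=0 | obs) = 11/210 / 19/210 = 11/19
P(W=1 | obs) = 4/105 / 19/210 = 8/19

P(W = 1 | obs) = 8/19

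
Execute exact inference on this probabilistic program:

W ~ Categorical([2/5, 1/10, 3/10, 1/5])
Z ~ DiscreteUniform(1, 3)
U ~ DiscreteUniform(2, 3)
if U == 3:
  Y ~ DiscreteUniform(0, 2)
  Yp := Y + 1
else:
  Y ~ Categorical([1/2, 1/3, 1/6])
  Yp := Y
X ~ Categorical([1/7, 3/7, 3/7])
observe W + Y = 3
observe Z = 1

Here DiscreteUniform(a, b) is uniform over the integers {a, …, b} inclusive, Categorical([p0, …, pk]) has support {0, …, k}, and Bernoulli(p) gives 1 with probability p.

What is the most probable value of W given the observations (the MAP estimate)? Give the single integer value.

argmax_v P(W = v | obs) = 2

Enumerate traces; 18 have nonzero weight after conditioning:
  (W=1, Z=1, U=2, Y=2, X=0) weight 1/2520
  (W=1, Z=1, U=2, Y=2, X=1) weight 1/840
  (W=1, Z=1, U=2, Y=2, X=2) weight 1/840
  (W=1, Z=1, U=3, Y=2, X=0) weight 1/1260
  (W=1, Z=1, U=3, Y=2, X=1) weight 1/420
  (W=1, Z=1, U=3, Y=2, X=2) weight 1/420
  (W=2, Z=1, U=2, Y=1, X=0) weight 1/420
  (W=2, Z=1, U=2, Y=1, X=1) weight 1/140
  (W=3, Z=1, U=2, Y=0, X=0) weight 1/420
  … 9 more
Group by W:
  weight(W=1) = 1/120
  weight(W=2) = 1/30
  weight(W=3) = 1/36
Total weight = 1/120 + 1/30 + 1/36 = 5/72
P(W=1 | obs) = 1/120 / 5/72 = 3/25
P(W=2 | obs) = 1/30 / 5/72 = 12/25
P(W=3 | obs) = 1/36 / 5/72 = 2/5
argmax = 2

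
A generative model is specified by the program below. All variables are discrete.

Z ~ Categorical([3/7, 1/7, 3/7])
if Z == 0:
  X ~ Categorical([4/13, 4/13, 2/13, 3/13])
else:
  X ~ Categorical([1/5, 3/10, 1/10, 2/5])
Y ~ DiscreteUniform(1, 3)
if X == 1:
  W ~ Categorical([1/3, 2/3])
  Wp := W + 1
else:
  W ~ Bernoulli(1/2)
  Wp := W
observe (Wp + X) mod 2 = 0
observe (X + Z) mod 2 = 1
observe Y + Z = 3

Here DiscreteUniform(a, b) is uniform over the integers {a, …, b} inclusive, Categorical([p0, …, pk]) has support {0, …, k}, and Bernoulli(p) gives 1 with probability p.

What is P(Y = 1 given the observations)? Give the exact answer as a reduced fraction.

P(Y = 1 | obs) = 234/443

Enumerate traces; 6 have nonzero weight after conditioning:
  (Z=0, X=1, Y=3, W=0) weight 4/273
  (Z=0, X=3, Y=3, W=1) weight 3/182
  (Z=1, X=0, Y=2, W=0) weight 1/210
  (Z=1, X=2, Y=2, W=0) weight 1/420
  (Z=2, X=1, Y=1, W=0) weight 1/70
  (Z=2, X=3, Y=1, W=1) weight 1/35
Group by Y:
  weight(Y=1) = 3/70
  weight(Y=2) = 1/140
  weight(Y=3) = 17/546
Total weight = 3/70 + 1/140 + 17/546 = 443/5460
P(Y=1 | obs) = 3/70 / 443/5460 = 234/443
P(Y=2 | obs) = 1/140 / 443/5460 = 39/443
P(Y=3 | obs) = 17/546 / 443/5460 = 170/443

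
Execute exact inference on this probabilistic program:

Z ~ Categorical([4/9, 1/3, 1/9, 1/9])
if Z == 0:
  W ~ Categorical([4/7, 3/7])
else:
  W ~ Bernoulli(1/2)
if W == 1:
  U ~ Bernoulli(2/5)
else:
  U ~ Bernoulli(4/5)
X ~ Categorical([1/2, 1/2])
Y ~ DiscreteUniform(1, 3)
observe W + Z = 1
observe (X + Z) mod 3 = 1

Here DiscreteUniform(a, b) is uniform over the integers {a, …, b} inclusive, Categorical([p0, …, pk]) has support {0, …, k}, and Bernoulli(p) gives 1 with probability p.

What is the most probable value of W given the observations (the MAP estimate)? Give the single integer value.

Enumerate traces; 12 have nonzero weight after conditioning:
  (Z=0, W=1, U=0, X=1, Y=1) weight 2/105
  (Z=0, W=1, U=0, X=1, Y=2) weight 2/105
  (Z=0, W=1, U=0, X=1, Y=3) weight 2/105
  (Z=0, W=1, U=1, X=1, Y=1) weight 4/315
  (Z=0, W=1, U=1, X=1, Y=2) weight 4/315
  (Z=0, W=1, U=1, X=1, Y=3) weight 4/315
  (Z=1, W=0, U=0, X=0, Y=1) weight 1/180
  (Z=1, W=0, U=0, X=0, Y=2) weight 1/180
  … 4 more
Group by W:
  weight(W=0) = 1/12
  weight(W=1) = 2/21
Total weight = 1/12 + 2/21 = 5/28
P(W=0 | obs) = 1/12 / 5/28 = 7/15
P(W=1 | obs) = 2/21 / 5/28 = 8/15
argmax = 1

argmax_v P(W = v | obs) = 1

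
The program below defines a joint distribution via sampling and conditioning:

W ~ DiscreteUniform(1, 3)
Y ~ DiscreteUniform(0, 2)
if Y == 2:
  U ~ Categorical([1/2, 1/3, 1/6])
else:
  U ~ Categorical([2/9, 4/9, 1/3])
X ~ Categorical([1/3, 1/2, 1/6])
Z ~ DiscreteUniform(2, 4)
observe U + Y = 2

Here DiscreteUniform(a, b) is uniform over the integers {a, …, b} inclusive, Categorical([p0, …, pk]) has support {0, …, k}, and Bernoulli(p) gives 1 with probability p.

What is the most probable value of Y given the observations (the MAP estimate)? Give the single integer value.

argmax_v P(Y = v | obs) = 2

Enumerate traces; 81 have nonzero weight after conditioning:
  (W=1, Y=0, U=2, X=0, Z=2) weight 1/243
  (W=1, Y=0, U=2, X=0, Z=3) weight 1/243
  (W=1, Y=0, U=2, X=0, Z=4) weight 1/243
  (W=1, Y=0, U=2, X=1, Z=2) weight 1/162
  (W=1, Y=0, U=2, X=1, Z=3) weight 1/162
  (W=1, Y=0, U=2, X=1, Z=4) weight 1/162
  (W=1, Y=0, U=2, X=2, Z=2) weight 1/486
  (W=1, Y=0, U=2, X=2, Z=3) weight 1/486
  (W=1, Y=1, U=1, X=0, Z=2) weight 4/729
  (W=1, Y=2, U=0, X=0, Z=2) weight 1/162
  … 71 more
Group by Y:
  weight(Y=0) = 1/9
  weight(Y=1) = 4/27
  weight(Y=2) = 1/6
Total weight = 1/9 + 4/27 + 1/6 = 23/54
P(Y=0 | obs) = 1/9 / 23/54 = 6/23
P(Y=1 | obs) = 4/27 / 23/54 = 8/23
P(Y=2 | obs) = 1/6 / 23/54 = 9/23
argmax = 2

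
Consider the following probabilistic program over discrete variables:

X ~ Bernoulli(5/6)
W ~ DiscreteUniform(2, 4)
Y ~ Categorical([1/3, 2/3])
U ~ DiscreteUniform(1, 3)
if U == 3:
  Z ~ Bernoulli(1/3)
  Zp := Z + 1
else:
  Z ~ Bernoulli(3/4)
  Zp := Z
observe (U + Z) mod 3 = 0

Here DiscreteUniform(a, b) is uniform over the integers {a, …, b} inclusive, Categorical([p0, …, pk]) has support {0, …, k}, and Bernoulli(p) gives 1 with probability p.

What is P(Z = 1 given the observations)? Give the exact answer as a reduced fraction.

Enumerate traces; 24 have nonzero weight after conditioning:
  (X=0, W=2, Y=0, U=2, Z=1) weight 1/216
  (X=0, W=2, Y=0, U=3, Z=0) weight 1/243
  (X=0, W=2, Y=1, U=2, Z=1) weight 1/108
  (X=0, W=2, Y=1, U=3, Z=0) weight 2/243
  (X=0, W=3, Y=0, U=2, Z=1) weight 1/216
  (X=0, W=3, Y=0, U=3, Z=0) weight 1/243
  (X=0, W=3, Y=1, U=2, Z=1) weight 1/108
  (X=0, W=3, Y=1, U=3, Z=0) weight 2/243
  … 16 more
Group by Z:
  weight(Z=0) = 2/9
  weight(Z=1) = 1/4
Total weight = 2/9 + 1/4 = 17/36
P(Z=0 | obs) = 2/9 / 17/36 = 8/17
P(Z=1 | obs) = 1/4 / 17/36 = 9/17

P(Z = 1 | obs) = 9/17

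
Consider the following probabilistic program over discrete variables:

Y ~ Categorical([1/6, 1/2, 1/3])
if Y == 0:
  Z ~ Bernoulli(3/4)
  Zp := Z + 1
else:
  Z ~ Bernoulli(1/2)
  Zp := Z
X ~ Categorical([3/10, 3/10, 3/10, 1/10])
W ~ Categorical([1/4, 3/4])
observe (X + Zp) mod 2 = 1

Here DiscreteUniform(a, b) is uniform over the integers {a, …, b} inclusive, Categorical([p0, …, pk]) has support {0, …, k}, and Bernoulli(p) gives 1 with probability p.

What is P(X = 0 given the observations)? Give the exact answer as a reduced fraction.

Enumerate traces; 24 have nonzero weight after conditioning:
  (Y=0, Z=0, X=0, W=0) weight 1/320
  (Y=0, Z=0, X=0, W=1) weight 3/320
  (Y=0, Z=0, X=2, W=0) weight 1/320
  (Y=0, Z=0, X=2, W=1) weight 3/320
  (Y=0, Z=1, X=1, W=0) weight 3/320
  (Y=0, Z=1, X=1, W=1) weight 9/320
  (Y=0, Z=1, X=3, W=0) weight 1/320
  (Y=0, Z=1, X=3, W=1) weight 3/320
  … 16 more
Group by X:
  weight(X=0) = 11/80
  weight(X=1) = 13/80
  weight(X=2) = 11/80
  weight(X=3) = 13/240
Total weight = 11/80 + 13/80 + 11/80 + 13/240 = 59/120
P(X=0 | obs) = 11/80 / 59/120 = 33/118
P(X=1 | obs) = 13/80 / 59/120 = 39/118
P(X=2 | obs) = 11/80 / 59/120 = 33/118
P(X=3 | obs) = 13/240 / 59/120 = 13/118

P(X = 0 | obs) = 33/118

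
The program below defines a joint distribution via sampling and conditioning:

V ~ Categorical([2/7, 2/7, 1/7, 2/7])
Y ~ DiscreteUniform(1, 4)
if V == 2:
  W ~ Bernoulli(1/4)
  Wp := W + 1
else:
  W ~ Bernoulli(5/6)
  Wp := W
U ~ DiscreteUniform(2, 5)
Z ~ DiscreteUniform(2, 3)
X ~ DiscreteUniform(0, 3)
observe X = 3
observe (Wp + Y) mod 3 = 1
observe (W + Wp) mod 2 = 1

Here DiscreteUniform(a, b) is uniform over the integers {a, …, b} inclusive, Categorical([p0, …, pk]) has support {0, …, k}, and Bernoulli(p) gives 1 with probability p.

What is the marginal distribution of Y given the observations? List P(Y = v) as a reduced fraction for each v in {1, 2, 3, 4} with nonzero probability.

P(Y=2) = 1/4, P(Y=3) = 3/4

Enumerate traces; 16 have nonzero weight after conditioning:
  (V=2, Y=2, W=1, U=2, Z=2, X=3) weight 1/3584
  (V=2, Y=2, W=1, U=2, Z=3, X=3) weight 1/3584
  (V=2, Y=2, W=1, U=3, Z=2, X=3) weight 1/3584
  (V=2, Y=2, W=1, U=3, Z=3, X=3) weight 1/3584
  (V=2, Y=2, W=1, U=4, Z=2, X=3) weight 1/3584
  (V=2, Y=2, W=1, U=4, Z=3, X=3) weight 1/3584
  (V=2, Y=2, W=1, U=5, Z=2, X=3) weight 1/3584
  (V=2, Y=2, W=1, U=5, Z=3, X=3) weight 1/3584
  (V=2, Y=3, W=0, U=2, Z=2, X=3) weight 3/3584
  … 7 more
Group by Y:
  weight(Y=2) = 1/448
  weight(Y=3) = 3/448
Total weight = 1/448 + 3/448 = 1/112
P(Y=2 | obs) = 1/448 / 1/112 = 1/4
P(Y=3 | obs) = 3/448 / 1/112 = 3/4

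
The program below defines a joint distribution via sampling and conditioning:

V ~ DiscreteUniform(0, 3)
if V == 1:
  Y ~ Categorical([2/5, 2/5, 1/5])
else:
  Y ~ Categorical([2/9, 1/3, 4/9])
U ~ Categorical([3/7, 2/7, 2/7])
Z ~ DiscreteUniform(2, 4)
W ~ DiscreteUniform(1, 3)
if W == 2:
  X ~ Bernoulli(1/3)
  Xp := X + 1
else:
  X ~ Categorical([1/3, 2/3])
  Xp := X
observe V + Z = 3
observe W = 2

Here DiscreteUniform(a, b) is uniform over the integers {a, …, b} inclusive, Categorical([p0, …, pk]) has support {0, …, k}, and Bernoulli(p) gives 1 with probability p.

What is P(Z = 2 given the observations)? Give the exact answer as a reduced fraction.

Enumerate traces; 36 have nonzero weight after conditioning:
  (V=0, Y=0, U=0, Z=3, W=2, X=0) weight 1/567
  (V=0, Y=0, U=0, Z=3, W=2, X=1) weight 1/1134
  (V=0, Y=0, U=1, Z=3, W=2, X=0) weight 2/1701
  (V=0, Y=0, U=1, Z=3, W=2, X=1) weight 1/1701
  (V=0, Y=0, U=2, Z=3, W=2, X=0) weight 2/1701
  (V=0, Y=0, U=2, Z=3, W=2, X=1) weight 1/1701
  (V=0, Y=1, U=0, Z=3, W=2, X=0) weight 1/378
  (V=0, Y=1, U=0, Z=3, W=2, X=1) weight 1/756
  (V=1, Y=0, U=0, Z=2, W=2, X=0) weight 1/315
  … 27 more
Group by Z:
  weight(Z=2) = 1/36
  weight(Z=3) = 1/36
Total weight = 1/36 + 1/36 = 1/18
P(Z=2 | obs) = 1/36 / 1/18 = 1/2
P(Z=3 | obs) = 1/36 / 1/18 = 1/2

P(Z = 2 | obs) = 1/2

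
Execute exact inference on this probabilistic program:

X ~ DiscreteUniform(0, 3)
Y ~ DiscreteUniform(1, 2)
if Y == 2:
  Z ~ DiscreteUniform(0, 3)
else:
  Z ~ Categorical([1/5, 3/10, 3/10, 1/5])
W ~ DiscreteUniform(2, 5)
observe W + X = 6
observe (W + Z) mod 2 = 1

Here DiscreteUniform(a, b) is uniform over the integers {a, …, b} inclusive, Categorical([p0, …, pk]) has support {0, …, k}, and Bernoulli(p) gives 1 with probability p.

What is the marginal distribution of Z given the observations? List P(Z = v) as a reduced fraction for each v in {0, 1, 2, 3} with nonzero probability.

Enumerate traces; 12 have nonzero weight after conditioning:
  (X=1, Y=1, Z=0, W=5) weight 1/160
  (X=1, Y=1, Z=2, W=5) weight 3/320
  (X=1, Y=2, Z=0, W=5) weight 1/128
  (X=1, Y=2, Z=2, W=5) weight 1/128
  (X=2, Y=1, Z=1, W=4) weight 3/320
  (X=2, Y=1, Z=3, W=4) weight 1/160
  (X=2, Y=2, Z=1, W=4) weight 1/128
  (X=2, Y=2, Z=3, W=4) weight 1/128
  … 4 more
Group by Z:
  weight(Z=0) = 9/320
  weight(Z=1) = 11/640
  weight(Z=2) = 11/320
  weight(Z=3) = 9/640
Total weight = 9/320 + 11/640 + 11/320 + 9/640 = 3/32
P(Z=0 | obs) = 9/320 / 3/32 = 3/10
P(Z=1 | obs) = 11/640 / 3/32 = 11/60
P(Z=2 | obs) = 11/320 / 3/32 = 11/30
P(Z=3 | obs) = 9/640 / 3/32 = 3/20

P(Z=0) = 3/10, P(Z=1) = 11/60, P(Z=2) = 11/30, P(Z=3) = 3/20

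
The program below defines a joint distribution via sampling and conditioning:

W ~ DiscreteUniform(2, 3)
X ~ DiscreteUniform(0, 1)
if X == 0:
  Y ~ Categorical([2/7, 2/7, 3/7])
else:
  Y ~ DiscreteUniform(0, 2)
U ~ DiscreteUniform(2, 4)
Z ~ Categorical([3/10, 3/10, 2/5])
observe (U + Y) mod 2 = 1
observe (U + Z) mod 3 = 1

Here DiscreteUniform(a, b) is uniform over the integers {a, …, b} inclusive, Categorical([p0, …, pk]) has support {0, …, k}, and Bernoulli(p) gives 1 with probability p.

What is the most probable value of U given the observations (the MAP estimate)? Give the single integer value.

argmax_v P(U = v | obs) = 3

Enumerate traces; 16 have nonzero weight after conditioning:
  (W=2, X=0, Y=0, U=3, Z=1) weight 1/140
  (W=2, X=0, Y=1, U=2, Z=2) weight 1/105
  (W=2, X=0, Y=1, U=4, Z=0) weight 1/140
  (W=2, X=0, Y=2, U=3, Z=1) weight 3/280
  (W=2, X=1, Y=0, U=3, Z=1) weight 1/120
  (W=2, X=1, Y=1, U=2, Z=2) weight 1/90
  (W=2, X=1, Y=1, U=4, Z=0) weight 1/120
  (W=2, X=1, Y=2, U=3, Z=1) weight 1/120
  … 8 more
Group by U:
  weight(U=2) = 13/315
  weight(U=3) = 29/420
  weight(U=4) = 13/420
Total weight = 13/315 + 29/420 + 13/420 = 89/630
P(U=2 | obs) = 13/315 / 89/630 = 26/89
P(U=3 | obs) = 29/420 / 89/630 = 87/178
P(U=4 | obs) = 13/420 / 89/630 = 39/178
argmax = 3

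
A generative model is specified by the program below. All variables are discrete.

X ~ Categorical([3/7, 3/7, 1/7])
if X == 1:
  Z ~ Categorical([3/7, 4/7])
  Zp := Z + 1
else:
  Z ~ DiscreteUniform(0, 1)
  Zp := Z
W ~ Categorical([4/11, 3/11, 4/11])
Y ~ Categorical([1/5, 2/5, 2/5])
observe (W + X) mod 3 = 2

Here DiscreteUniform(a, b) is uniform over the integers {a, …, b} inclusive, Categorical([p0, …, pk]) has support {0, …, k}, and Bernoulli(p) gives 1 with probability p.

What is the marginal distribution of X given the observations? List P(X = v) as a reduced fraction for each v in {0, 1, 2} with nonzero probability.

P(X=0) = 12/25, P(X=1) = 9/25, P(X=2) = 4/25

Enumerate traces; 18 have nonzero weight after conditioning:
  (X=0, Z=0, W=2, Y=0) weight 6/385
  (X=0, Z=0, W=2, Y=1) weight 12/385
  (X=0, Z=0, W=2, Y=2) weight 12/385
  (X=0, Z=1, W=2, Y=0) weight 6/385
  (X=0, Z=1, W=2, Y=1) weight 12/385
  (X=0, Z=1, W=2, Y=2) weight 12/385
  (X=1, Z=0, W=1, Y=0) weight 27/2695
  (X=1, Z=0, W=1, Y=1) weight 54/2695
  (X=2, Z=0, W=0, Y=0) weight 2/385
  … 9 more
Group by X:
  weight(X=0) = 12/77
  weight(X=1) = 9/77
  weight(X=2) = 4/77
Total weight = 12/77 + 9/77 + 4/77 = 25/77
P(X=0 | obs) = 12/77 / 25/77 = 12/25
P(X=1 | obs) = 9/77 / 25/77 = 9/25
P(X=2 | obs) = 4/77 / 25/77 = 4/25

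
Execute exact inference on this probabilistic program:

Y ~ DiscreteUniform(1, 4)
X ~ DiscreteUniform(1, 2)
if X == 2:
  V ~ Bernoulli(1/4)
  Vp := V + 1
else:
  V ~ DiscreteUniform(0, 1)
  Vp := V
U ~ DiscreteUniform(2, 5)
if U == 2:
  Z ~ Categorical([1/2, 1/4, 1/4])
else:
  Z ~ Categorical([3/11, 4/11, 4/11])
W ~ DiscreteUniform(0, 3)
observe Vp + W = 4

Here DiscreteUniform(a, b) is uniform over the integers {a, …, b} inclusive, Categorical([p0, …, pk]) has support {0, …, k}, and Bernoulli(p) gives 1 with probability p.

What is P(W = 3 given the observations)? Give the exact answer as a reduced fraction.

P(W = 3 | obs) = 5/6

Enumerate traces; 144 have nonzero weight after conditioning:
  (Y=1, X=1, V=1, U=2, Z=0, W=3) weight 1/512
  (Y=1, X=1, V=1, U=2, Z=1, W=3) weight 1/1024
  (Y=1, X=1, V=1, U=2, Z=2, W=3) weight 1/1024
  (Y=1, X=1, V=1, U=3, Z=0, W=3) weight 3/2816
  (Y=1, X=1, V=1, U=3, Z=1, W=3) weight 1/704
  (Y=1, X=1, V=1, U=3, Z=2, W=3) weight 1/704
  (Y=1, X=1, V=1, U=4, Z=0, W=3) weight 3/2816
  (Y=1, X=1, V=1, U=4, Z=1, W=3) weight 1/704
  (Y=1, X=2, V=1, U=2, Z=0, W=2) weight 1/1024
  … 135 more
Group by W:
  weight(W=2) = 1/32
  weight(W=3) = 5/32
Total weight = 1/32 + 5/32 = 3/16
P(W=2 | obs) = 1/32 / 3/16 = 1/6
P(W=3 | obs) = 5/32 / 3/16 = 5/6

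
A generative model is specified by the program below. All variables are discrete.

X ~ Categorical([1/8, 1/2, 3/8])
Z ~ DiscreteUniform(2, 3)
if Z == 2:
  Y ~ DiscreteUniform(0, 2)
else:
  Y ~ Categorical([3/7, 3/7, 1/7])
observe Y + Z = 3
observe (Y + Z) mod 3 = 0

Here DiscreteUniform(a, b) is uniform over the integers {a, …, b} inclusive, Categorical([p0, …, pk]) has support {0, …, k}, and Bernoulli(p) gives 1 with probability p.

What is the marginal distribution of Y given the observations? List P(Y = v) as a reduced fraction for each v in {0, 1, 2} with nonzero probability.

Enumerate traces; 6 have nonzero weight after conditioning:
  (X=0, Z=2, Y=1) weight 1/48
  (X=0, Z=3, Y=0) weight 3/112
  (X=1, Z=2, Y=1) weight 1/12
  (X=1, Z=3, Y=0) weight 3/28
  (X=2, Z=2, Y=1) weight 1/16
  (X=2, Z=3, Y=0) weight 9/112
Group by Y:
  weight(Y=0) = 3/14
  weight(Y=1) = 1/6
Total weight = 3/14 + 1/6 = 8/21
P(Y=0 | obs) = 3/14 / 8/21 = 9/16
P(Y=1 | obs) = 1/6 / 8/21 = 7/16

P(Y=0) = 9/16, P(Y=1) = 7/16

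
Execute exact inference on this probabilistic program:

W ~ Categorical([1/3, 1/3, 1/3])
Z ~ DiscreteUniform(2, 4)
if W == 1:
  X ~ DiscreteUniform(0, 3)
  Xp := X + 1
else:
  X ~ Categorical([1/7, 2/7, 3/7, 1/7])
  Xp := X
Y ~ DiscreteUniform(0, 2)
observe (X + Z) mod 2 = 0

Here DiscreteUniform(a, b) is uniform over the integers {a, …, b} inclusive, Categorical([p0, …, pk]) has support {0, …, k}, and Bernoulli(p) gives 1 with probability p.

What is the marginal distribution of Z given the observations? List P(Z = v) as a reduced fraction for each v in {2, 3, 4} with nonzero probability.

P(Z=2) = 23/65, P(Z=3) = 19/65, P(Z=4) = 23/65

Enumerate traces; 54 have nonzero weight after conditioning:
  (W=0, Z=2, X=0, Y=0) weight 1/189
  (W=0, Z=2, X=0, Y=1) weight 1/189
  (W=0, Z=2, X=0, Y=2) weight 1/189
  (W=0, Z=2, X=2, Y=0) weight 1/63
  (W=0, Z=2, X=2, Y=1) weight 1/63
  (W=0, Z=2, X=2, Y=2) weight 1/63
  (W=0, Z=3, X=1, Y=0) weight 2/189
  (W=0, Z=3, X=1, Y=1) weight 2/189
  (W=0, Z=4, X=0, Y=0) weight 1/189
  … 45 more
Group by Z:
  weight(Z=2) = 23/126
  weight(Z=3) = 19/126
  weight(Z=4) = 23/126
Total weight = 23/126 + 19/126 + 23/126 = 65/126
P(Z=2 | obs) = 23/126 / 65/126 = 23/65
P(Z=3 | obs) = 19/126 / 65/126 = 19/65
P(Z=4 | obs) = 23/126 / 65/126 = 23/65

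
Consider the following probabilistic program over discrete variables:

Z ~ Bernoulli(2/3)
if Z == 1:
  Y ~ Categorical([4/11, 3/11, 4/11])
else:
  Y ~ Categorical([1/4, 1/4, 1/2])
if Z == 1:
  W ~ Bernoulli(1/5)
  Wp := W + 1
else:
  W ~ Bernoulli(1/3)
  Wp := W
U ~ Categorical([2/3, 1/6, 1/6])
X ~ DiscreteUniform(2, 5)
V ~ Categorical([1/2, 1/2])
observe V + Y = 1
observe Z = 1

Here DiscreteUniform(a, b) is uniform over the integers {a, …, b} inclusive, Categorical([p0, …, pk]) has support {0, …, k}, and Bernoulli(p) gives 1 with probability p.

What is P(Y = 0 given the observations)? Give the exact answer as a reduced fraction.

P(Y = 0 | obs) = 4/7

Enumerate traces; 48 have nonzero weight after conditioning:
  (Z=1, Y=0, W=0, U=0, X=2, V=1) weight 8/495
  (Z=1, Y=0, W=0, U=0, X=3, V=1) weight 8/495
  (Z=1, Y=0, W=0, U=0, X=4, V=1) weight 8/495
  (Z=1, Y=0, W=0, U=0, X=5, V=1) weight 8/495
  (Z=1, Y=0, W=0, U=1, X=2, V=1) weight 2/495
  (Z=1, Y=0, W=0, U=1, X=3, V=1) weight 2/495
  (Z=1, Y=0, W=0, U=1, X=4, V=1) weight 2/495
  (Z=1, Y=0, W=0, U=1, X=5, V=1) weight 2/495
  (Z=1, Y=1, W=0, U=0, X=2, V=0) weight 2/165
  … 39 more
Group by Y:
  weight(Y=0) = 4/33
  weight(Y=1) = 1/11
Total weight = 4/33 + 1/11 = 7/33
P(Y=0 | obs) = 4/33 / 7/33 = 4/7
P(Y=1 | obs) = 1/11 / 7/33 = 3/7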